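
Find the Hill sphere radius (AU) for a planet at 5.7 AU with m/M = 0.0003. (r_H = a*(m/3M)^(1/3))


r_H = a * (m/3M)^(1/3) = 5.7 * (0.0003/3)^(1/3) = 0.2646

0.2646 AU


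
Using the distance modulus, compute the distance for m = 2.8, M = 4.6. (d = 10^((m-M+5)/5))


d = 10^((m - M + 5)/5) = 10^((2.8 - 4.6 + 5)/5) = 4.3652

4.3652 pc


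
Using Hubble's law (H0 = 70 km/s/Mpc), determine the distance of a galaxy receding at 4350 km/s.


d = v / H0 = 4350 / 70 = 62.1429

62.1429 Mpc


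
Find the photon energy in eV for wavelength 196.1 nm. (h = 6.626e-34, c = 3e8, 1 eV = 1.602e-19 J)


E = hc/lambda = 6.626e-34 * 3e8 / 1.961e-07 = 1.014e-18 J = 6.3275 eV

6.3275 eV


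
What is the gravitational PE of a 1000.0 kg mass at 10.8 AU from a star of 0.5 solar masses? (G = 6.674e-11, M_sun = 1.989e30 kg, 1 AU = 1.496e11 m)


M = 0.5 * 1.989e30 kg = 9.945e+29 kg; r = 10.8 AU * 1.496e11 m/AU = 1.61568e+12 m. U = -GM*m/r = -(6.674e-11 * 9.945e+29 * 1000.0) / 1.61568e+12 = -4.108e+10

-4.108e+10 J


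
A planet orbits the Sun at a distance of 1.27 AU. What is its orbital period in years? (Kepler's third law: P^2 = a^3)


P = a^(3/2) = 1.27^1.5 = 1.4312

1.4312 years


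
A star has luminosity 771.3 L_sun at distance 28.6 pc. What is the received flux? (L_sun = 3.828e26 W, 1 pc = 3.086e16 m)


F = L / (4*pi*d^2) = 2.953e+29 / (4*pi*(8.826e+17)^2) = 3.016e-08

3.016e-08 W/m^2


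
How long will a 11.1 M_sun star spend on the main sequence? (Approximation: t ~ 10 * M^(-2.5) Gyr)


t = 10 * M^(-2.5) = 10 * 11.1^(-2.5) = 0.0244

0.0244 Gyr


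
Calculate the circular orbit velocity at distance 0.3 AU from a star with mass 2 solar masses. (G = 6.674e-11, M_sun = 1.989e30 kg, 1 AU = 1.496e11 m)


v = sqrt(GM/r) = sqrt(6.674e-11 * 3.978e+30 / 4.488e+10) = 76912.8787

76912.8787 m/s


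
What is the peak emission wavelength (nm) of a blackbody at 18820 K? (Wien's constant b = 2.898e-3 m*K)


lam_max = b / T = 2.898e-3 / 18820 = 1.540e-07 m = 153.9851 nm

153.9851 nm


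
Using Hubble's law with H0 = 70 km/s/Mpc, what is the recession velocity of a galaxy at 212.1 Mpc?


v = H0 * d = 70 * 212.1 = 14847.0

14847.0 km/s


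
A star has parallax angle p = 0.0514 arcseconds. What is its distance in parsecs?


d = 1/p = 1/0.0514 = 19.4553

19.4553 pc


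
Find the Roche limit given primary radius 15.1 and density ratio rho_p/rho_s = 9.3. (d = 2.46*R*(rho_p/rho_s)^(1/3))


d_Roche = 2.46 * 15.1 * 9.3^(1/3) = 78.1159

78.1159


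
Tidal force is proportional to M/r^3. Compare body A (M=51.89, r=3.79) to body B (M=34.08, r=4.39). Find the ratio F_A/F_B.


Ratio = (M1/r1^3) / (M2/r2^3) = (51.89/3.79^3) / (34.08/4.39^3) = 2.3662

2.3662


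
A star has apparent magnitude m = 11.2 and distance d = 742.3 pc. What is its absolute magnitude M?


M = m - 5*log10(d) + 5 = 11.2 - 5*log10(742.3) + 5 = 1.8471

1.8471


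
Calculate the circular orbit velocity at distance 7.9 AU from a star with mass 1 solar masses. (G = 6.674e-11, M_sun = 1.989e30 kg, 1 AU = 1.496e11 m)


v = sqrt(GM/r) = sqrt(6.674e-11 * 1.989e+30 / 1.182e+12) = 10598.1766

10598.1766 m/s


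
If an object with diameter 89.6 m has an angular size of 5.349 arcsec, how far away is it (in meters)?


D = size / theta_rad, theta_rad = 5.349 * pi/(180*3600) = 2.593e-05, D = 3.455e+06

3.455e+06 m


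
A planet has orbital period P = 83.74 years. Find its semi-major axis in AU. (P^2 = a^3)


a = P^(2/3) = 83.74^(2/3) = 19.1406

19.1406 AU


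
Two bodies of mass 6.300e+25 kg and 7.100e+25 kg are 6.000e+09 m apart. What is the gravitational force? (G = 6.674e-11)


F = G*m1*m2/r^2 = 6.674e-11 * 6.300e+25 * 7.100e+25 / (6.000e+09)^2 = 6.674e-11 * 4.473e+51 / 3.600e+19 = 8.292e+21

8.292e+21 N


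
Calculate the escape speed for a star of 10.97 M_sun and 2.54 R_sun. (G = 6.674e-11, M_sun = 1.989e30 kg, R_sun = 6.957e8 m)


M = 10.97 * 1.989e30 kg = 2.181933e+31 kg; R = 2.54 * 6.957e8 m = 1.767078e+09 m. v_esc = sqrt(2GM/R) = sqrt(2 * 6.674e-11 * 2.181933e+31 / 1.767078e+09) = 1.284e+06

1.284e+06 m/s


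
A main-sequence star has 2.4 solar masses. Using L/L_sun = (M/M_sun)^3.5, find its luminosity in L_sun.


L/L_sun = (M/M_sun)^3.5 = 2.4^3.5 = 21.416

21.416 L_sun


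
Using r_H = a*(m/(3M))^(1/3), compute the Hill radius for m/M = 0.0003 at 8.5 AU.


r_H = a * (m/3M)^(1/3) = 8.5 * (0.0003/3)^(1/3) = 0.3945

0.3945 AU


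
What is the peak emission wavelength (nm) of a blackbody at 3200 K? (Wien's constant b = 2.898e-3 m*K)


lam_max = b / T = 2.898e-3 / 3200 = 9.056e-07 m = 905.625 nm

905.625 nm


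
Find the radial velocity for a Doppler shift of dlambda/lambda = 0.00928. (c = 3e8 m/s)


v = (dlambda/lambda) * c = 0.00928 * 3e8 = 2.784e+06

2.784e+06 m/s


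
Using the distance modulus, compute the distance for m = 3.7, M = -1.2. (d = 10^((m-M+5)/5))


d = 10^((m - M + 5)/5) = 10^((3.7 - -1.2 + 5)/5) = 95.4993

95.4993 pc


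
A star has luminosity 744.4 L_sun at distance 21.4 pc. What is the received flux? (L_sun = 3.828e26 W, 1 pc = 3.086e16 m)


F = L / (4*pi*d^2) = 2.850e+29 / (4*pi*(6.604e+17)^2) = 5.199e-08

5.199e-08 W/m^2


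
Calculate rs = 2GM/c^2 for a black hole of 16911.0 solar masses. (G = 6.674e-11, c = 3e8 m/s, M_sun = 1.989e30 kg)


M = 16911.0 * 1.989e30 kg = 3.3635979e+34 kg. rs = 2GM/c^2 = 2 * 6.674e-11 * 3.3635979e+34 / (3e8)^2 = 4.989e+07

4.989e+07 m


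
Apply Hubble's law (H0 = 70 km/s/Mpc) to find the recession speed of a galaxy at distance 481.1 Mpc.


v = H0 * d = 70 * 481.1 = 33677.0

33677.0 km/s


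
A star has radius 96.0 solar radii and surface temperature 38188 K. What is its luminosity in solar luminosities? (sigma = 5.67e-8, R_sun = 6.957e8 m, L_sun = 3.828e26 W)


R = 96.0 * 6.957e8 m = 6.67872e+10 m. L = 4*pi*R^2*sigma*T^4 = 4*pi*(6.67872e+10)^2 * 5.67e-8 * 38188^4 = 6.759071666e+33 W. L/L_sun = 6.759071666e+33 / 3.828e26 = 1.766e+07

1.766e+07 L_sun


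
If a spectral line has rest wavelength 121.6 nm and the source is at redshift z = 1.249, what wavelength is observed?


lam_obs = lam_emit * (1 + z) = 121.6 * (1 + 1.249) = 273.4784

273.4784 nm


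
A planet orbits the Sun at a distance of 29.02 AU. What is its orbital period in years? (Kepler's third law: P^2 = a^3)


P = a^(3/2) = 29.02^1.5 = 156.3314

156.3314 years


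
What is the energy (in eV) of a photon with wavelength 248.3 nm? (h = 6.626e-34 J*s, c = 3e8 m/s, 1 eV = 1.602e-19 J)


E = hc/lambda = 6.626e-34 * 3e8 / 2.483e-07 = 8.006e-19 J = 4.9973 eV

4.9973 eV


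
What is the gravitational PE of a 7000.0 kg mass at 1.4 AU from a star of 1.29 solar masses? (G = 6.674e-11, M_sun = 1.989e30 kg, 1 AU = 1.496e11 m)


M = 1.29 * 1.989e30 kg = 2.56581e+30 kg; r = 1.4 AU * 1.496e11 m/AU = 2.0944e+11 m. U = -GM*m/r = -(6.674e-11 * 2.56581e+30 * 7000.0) / 2.0944e+11 = -5.723e+12

-5.723e+12 J


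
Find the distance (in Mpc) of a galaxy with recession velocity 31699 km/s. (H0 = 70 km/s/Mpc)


d = v / H0 = 31699 / 70 = 452.8429

452.8429 Mpc


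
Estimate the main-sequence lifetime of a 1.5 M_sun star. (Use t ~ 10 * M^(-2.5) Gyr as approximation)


t = 10 * M^(-2.5) = 10 * 1.5^(-2.5) = 3.6289

3.6289 Gyr


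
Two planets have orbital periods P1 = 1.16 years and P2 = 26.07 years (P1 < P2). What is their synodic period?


1/P_syn = |1/P1 - 1/P2| = |1/1.16 - 1/26.07| => P_syn = 1.214

1.214 years


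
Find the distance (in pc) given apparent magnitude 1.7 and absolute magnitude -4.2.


d = 10^((m - M + 5)/5) = 10^((1.7 - -4.2 + 5)/5) = 151.3561

151.3561 pc


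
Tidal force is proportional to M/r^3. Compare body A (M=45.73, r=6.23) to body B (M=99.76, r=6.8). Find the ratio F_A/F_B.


Ratio = (M1/r1^3) / (M2/r2^3) = (45.73/6.23^3) / (99.76/6.8^3) = 0.5961

0.5961


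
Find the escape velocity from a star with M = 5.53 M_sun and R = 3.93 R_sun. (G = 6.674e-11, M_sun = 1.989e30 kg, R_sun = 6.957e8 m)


M = 5.53 * 1.989e30 kg = 1.099917e+31 kg; R = 3.93 * 6.957e8 m = 2.734101e+09 m. v_esc = sqrt(2GM/R) = sqrt(2 * 6.674e-11 * 1.099917e+31 / 2.734101e+09) = 732792.1011

732792.1011 m/s


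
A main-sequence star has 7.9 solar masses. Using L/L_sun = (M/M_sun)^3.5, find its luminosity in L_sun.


L/L_sun = (M/M_sun)^3.5 = 7.9^3.5 = 1385.7817

1385.7817 L_sun


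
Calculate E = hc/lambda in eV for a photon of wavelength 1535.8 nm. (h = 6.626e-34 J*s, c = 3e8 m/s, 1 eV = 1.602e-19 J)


E = hc/lambda = 6.626e-34 * 3e8 / 1.536e-06 = 1.294e-19 J = 0.8079 eV

0.8079 eV


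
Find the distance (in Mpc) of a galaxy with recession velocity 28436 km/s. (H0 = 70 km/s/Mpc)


d = v / H0 = 28436 / 70 = 406.2286

406.2286 Mpc


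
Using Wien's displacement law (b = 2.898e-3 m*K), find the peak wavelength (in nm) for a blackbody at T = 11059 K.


lam_max = b / T = 2.898e-3 / 11059 = 2.620e-07 m = 262.049 nm

262.049 nm


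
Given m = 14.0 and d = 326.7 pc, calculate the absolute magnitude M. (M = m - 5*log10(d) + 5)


M = m - 5*log10(d) + 5 = 14.0 - 5*log10(326.7) + 5 = 6.4293

6.4293


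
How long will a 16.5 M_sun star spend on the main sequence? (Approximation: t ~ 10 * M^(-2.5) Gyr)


t = 10 * M^(-2.5) = 10 * 16.5^(-2.5) = 0.009

0.009 Gyr


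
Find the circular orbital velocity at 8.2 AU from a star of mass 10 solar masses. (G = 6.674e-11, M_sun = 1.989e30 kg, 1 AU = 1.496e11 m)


v = sqrt(GM/r) = sqrt(6.674e-11 * 1.989e+31 / 1.227e+12) = 32895.5968

32895.5968 m/s


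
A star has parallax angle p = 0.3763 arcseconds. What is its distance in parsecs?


d = 1/p = 1/0.3763 = 2.6575

2.6575 pc


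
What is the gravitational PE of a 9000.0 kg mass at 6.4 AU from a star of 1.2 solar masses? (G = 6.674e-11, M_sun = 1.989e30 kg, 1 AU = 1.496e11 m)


M = 1.2 * 1.989e30 kg = 2.3868e+30 kg; r = 6.4 AU * 1.496e11 m/AU = 9.5744e+11 m. U = -GM*m/r = -(6.674e-11 * 2.3868e+30 * 9000.0) / 9.5744e+11 = -1.497e+12

-1.497e+12 J


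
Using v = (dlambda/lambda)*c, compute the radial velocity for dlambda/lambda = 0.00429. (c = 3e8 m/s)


v = (dlambda/lambda) * c = 0.00429 * 3e8 = 1.287e+06

1.287e+06 m/s


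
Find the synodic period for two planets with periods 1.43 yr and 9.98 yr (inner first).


1/P_syn = |1/P1 - 1/P2| = |1/1.43 - 1/9.98| => P_syn = 1.6692

1.6692 years


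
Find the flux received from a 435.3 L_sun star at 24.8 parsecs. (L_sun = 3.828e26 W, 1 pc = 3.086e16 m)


F = L / (4*pi*d^2) = 1.666e+29 / (4*pi*(7.653e+17)^2) = 2.264e-08

2.264e-08 W/m^2


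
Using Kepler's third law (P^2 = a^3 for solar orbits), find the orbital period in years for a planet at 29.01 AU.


P = a^(3/2) = 29.01^1.5 = 156.2506

156.2506 years


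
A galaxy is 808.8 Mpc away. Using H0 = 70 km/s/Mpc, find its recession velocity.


v = H0 * d = 70 * 808.8 = 56616.0

56616.0 km/s


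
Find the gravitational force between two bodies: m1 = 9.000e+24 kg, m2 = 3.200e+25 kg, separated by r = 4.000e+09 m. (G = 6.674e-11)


F = G*m1*m2/r^2 = 6.674e-11 * 9.000e+24 * 3.200e+25 / (4.000e+09)^2 = 6.674e-11 * 2.880e+50 / 1.600e+19 = 1.201e+21

1.201e+21 N


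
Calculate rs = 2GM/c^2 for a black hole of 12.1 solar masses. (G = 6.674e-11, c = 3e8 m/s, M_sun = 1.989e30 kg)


M = 12.1 * 1.989e30 kg = 2.40669e+31 kg. rs = 2GM/c^2 = 2 * 6.674e-11 * 2.40669e+31 / (3e8)^2 = 35693.8868

35693.8868 m


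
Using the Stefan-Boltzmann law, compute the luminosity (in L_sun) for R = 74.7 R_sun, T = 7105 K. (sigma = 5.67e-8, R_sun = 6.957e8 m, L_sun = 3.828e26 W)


R = 74.7 * 6.957e8 m = 5.196879e+10 m. L = 4*pi*R^2*sigma*T^4 = 4*pi*(5.196879e+10)^2 * 5.67e-8 * 7105^4 = 4.903819342e+30 W. L/L_sun = 4.903819342e+30 / 3.828e26 = 12810.3954

12810.3954 L_sun


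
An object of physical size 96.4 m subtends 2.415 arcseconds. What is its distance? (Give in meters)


D = size / theta_rad, theta_rad = 2.415 * pi/(180*3600) = 1.171e-05, D = 8.234e+06

8.234e+06 m


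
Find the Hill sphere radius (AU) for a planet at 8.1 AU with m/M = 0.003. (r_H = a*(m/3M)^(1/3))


r_H = a * (m/3M)^(1/3) = 8.1 * (0.003/3)^(1/3) = 0.81

0.81 AU


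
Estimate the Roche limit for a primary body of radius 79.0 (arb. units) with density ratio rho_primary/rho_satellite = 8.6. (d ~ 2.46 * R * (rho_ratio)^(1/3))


d_Roche = 2.46 * 79.0 * 8.6^(1/3) = 398.1637

398.1637


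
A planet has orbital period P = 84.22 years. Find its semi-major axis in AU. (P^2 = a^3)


a = P^(2/3) = 84.22^(2/3) = 19.2137

19.2137 AU


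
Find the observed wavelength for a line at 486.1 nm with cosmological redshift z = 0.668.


lam_obs = lam_emit * (1 + z) = 486.1 * (1 + 0.668) = 810.8148

810.8148 nm


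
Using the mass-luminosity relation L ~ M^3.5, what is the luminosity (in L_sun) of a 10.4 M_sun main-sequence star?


L/L_sun = (M/M_sun)^3.5 = 10.4^3.5 = 3627.5774

3627.5774 L_sun


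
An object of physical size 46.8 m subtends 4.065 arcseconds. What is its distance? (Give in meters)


D = size / theta_rad, theta_rad = 4.065 * pi/(180*3600) = 1.971e-05, D = 2.375e+06

2.375e+06 m


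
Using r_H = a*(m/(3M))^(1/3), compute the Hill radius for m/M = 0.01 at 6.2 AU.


r_H = a * (m/3M)^(1/3) = 6.2 * (0.01/3)^(1/3) = 0.9262

0.9262 AU


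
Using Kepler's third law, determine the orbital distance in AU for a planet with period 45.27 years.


a = P^(2/3) = 45.27^(2/3) = 12.702

12.702 AU


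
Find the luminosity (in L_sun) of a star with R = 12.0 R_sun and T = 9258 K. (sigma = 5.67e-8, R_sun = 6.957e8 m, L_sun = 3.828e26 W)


R = 12.0 * 6.957e8 m = 8.3484e+09 m. L = 4*pi*R^2*sigma*T^4 = 4*pi*(8.3484e+09)^2 * 5.67e-8 * 9258^4 = 3.648111701e+29 W. L/L_sun = 3.648111701e+29 / 3.828e26 = 953.0072

953.0072 L_sun


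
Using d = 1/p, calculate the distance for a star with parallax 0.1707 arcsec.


d = 1/p = 1/0.1707 = 5.8582

5.8582 pc


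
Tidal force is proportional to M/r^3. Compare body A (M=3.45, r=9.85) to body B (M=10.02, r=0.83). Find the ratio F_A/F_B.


Ratio = (M1/r1^3) / (M2/r2^3) = (3.45/9.85^3) / (10.02/0.83^3) = 2.060e-04

2.060e-04


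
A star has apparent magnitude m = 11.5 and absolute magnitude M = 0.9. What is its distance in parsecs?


d = 10^((m - M + 5)/5) = 10^((11.5 - 0.9 + 5)/5) = 1318.2567

1318.2567 pc


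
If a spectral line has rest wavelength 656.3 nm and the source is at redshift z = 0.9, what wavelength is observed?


lam_obs = lam_emit * (1 + z) = 656.3 * (1 + 0.9) = 1246.97

1246.97 nm


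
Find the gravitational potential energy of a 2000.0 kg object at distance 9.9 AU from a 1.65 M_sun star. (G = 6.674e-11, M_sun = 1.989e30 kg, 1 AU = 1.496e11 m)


M = 1.65 * 1.989e30 kg = 3.28185e+30 kg; r = 9.9 AU * 1.496e11 m/AU = 1.48104e+12 m. U = -GM*m/r = -(6.674e-11 * 3.28185e+30 * 2000.0) / 1.48104e+12 = -2.958e+11

-2.958e+11 J


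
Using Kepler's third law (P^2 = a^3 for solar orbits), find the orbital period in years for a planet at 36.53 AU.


P = a^(3/2) = 36.53^1.5 = 220.7875

220.7875 years


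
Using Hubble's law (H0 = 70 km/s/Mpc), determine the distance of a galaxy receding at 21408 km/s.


d = v / H0 = 21408 / 70 = 305.8286

305.8286 Mpc


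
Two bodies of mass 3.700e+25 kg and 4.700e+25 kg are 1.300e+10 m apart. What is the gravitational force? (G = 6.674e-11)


F = G*m1*m2/r^2 = 6.674e-11 * 3.700e+25 * 4.700e+25 / (1.300e+10)^2 = 6.674e-11 * 1.739e+51 / 1.690e+20 = 6.868e+20

6.868e+20 N


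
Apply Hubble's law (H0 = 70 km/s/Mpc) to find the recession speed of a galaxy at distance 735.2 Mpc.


v = H0 * d = 70 * 735.2 = 51464.0

51464.0 km/s


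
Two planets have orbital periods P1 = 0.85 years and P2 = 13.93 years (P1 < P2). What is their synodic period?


1/P_syn = |1/P1 - 1/P2| = |1/0.85 - 1/13.93| => P_syn = 0.9052

0.9052 years


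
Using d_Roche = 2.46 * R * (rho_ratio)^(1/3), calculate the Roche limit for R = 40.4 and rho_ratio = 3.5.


d_Roche = 2.46 * 40.4 * 3.5^(1/3) = 150.8942

150.8942


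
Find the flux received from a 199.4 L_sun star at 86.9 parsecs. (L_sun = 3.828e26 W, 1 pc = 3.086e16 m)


F = L / (4*pi*d^2) = 7.633e+28 / (4*pi*(2.682e+18)^2) = 8.446e-10

8.446e-10 W/m^2


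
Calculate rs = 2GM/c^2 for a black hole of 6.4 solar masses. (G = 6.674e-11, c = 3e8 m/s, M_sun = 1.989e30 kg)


M = 6.4 * 1.989e30 kg = 1.27296e+31 kg. rs = 2GM/c^2 = 2 * 6.674e-11 * 1.27296e+31 / (3e8)^2 = 18879.4112

18879.4112 m


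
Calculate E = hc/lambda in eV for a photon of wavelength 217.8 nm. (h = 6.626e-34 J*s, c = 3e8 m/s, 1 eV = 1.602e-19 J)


E = hc/lambda = 6.626e-34 * 3e8 / 2.178e-07 = 9.127e-19 J = 5.6971 eV

5.6971 eV


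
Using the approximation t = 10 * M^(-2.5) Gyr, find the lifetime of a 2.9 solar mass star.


t = 10 * M^(-2.5) = 10 * 2.9^(-2.5) = 0.6982

0.6982 Gyr


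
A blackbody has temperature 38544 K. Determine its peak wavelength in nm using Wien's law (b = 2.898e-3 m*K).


lam_max = b / T = 2.898e-3 / 38544 = 7.519e-08 m = 75.1868 nm

75.1868 nm


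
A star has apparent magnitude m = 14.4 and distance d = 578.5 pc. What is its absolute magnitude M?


M = m - 5*log10(d) + 5 = 14.4 - 5*log10(578.5) + 5 = 5.5885

5.5885


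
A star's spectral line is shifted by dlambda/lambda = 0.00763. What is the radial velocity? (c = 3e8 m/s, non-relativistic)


v = (dlambda/lambda) * c = 0.00763 * 3e8 = 2.289e+06

2.289e+06 m/s


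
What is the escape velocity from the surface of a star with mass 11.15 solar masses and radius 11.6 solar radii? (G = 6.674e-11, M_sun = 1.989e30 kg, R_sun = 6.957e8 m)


M = 11.15 * 1.989e30 kg = 2.217735e+31 kg; R = 11.6 * 6.957e8 m = 8.07012e+09 m. v_esc = sqrt(2GM/R) = sqrt(2 * 6.674e-11 * 2.217735e+31 / 8.07012e+09) = 605651.6824

605651.6824 m/s


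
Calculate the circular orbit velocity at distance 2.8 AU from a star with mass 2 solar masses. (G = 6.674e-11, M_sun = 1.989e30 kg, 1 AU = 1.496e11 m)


v = sqrt(GM/r) = sqrt(6.674e-11 * 3.978e+30 / 4.189e+11) = 25175.6492

25175.6492 m/s


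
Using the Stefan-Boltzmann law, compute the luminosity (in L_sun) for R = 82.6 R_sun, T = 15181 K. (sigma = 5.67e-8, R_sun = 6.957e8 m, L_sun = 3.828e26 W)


R = 82.6 * 6.957e8 m = 5.746482e+10 m. L = 4*pi*R^2*sigma*T^4 = 4*pi*(5.746482e+10)^2 * 5.67e-8 * 15181^4 = 1.249679211e+32 W. L/L_sun = 1.249679211e+32 / 3.828e26 = 326457.4742

326457.4742 L_sun


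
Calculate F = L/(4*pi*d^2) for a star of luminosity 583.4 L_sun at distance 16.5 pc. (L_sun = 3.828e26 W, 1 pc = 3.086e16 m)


F = L / (4*pi*d^2) = 2.233e+29 / (4*pi*(5.092e+17)^2) = 6.854e-08

6.854e-08 W/m^2


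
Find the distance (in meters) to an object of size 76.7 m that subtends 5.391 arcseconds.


D = size / theta_rad, theta_rad = 5.391 * pi/(180*3600) = 2.614e-05, D = 2.935e+06

2.935e+06 m


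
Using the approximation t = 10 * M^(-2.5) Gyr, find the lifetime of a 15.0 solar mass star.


t = 10 * M^(-2.5) = 10 * 15.0^(-2.5) = 0.0115

0.0115 Gyr


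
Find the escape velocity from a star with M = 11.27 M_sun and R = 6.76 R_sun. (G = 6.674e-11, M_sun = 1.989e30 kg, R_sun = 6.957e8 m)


M = 11.27 * 1.989e30 kg = 2.241603e+31 kg; R = 6.76 * 6.957e8 m = 4.702932e+09 m. v_esc = sqrt(2GM/R) = sqrt(2 * 6.674e-11 * 2.241603e+31 / 4.702932e+09) = 797632.9733

797632.9733 m/s


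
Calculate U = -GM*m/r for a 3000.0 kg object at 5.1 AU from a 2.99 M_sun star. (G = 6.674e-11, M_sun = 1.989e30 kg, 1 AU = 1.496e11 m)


M = 2.99 * 1.989e30 kg = 5.94711e+30 kg; r = 5.1 AU * 1.496e11 m/AU = 7.6296e+11 m. U = -GM*m/r = -(6.674e-11 * 5.94711e+30 * 3000.0) / 7.6296e+11 = -1.561e+12

-1.561e+12 J


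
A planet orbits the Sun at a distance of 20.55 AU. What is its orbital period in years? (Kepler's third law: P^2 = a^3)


P = a^(3/2) = 20.55^1.5 = 93.1575

93.1575 years


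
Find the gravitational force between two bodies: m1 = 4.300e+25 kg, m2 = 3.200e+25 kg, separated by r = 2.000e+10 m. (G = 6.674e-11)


F = G*m1*m2/r^2 = 6.674e-11 * 4.300e+25 * 3.200e+25 / (2.000e+10)^2 = 6.674e-11 * 1.376e+51 / 4.000e+20 = 2.296e+20

2.296e+20 N


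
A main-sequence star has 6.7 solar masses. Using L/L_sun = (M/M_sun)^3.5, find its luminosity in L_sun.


L/L_sun = (M/M_sun)^3.5 = 6.7^3.5 = 778.5057

778.5057 L_sun


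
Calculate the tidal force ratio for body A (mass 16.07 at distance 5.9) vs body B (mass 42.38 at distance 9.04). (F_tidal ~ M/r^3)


Ratio = (M1/r1^3) / (M2/r2^3) = (16.07/5.9^3) / (42.38/9.04^3) = 1.364

1.364


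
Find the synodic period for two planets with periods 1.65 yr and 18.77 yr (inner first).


1/P_syn = |1/P1 - 1/P2| = |1/1.65 - 1/18.77| => P_syn = 1.809

1.809 years


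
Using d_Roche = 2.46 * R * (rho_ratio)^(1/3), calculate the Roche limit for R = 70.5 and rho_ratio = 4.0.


d_Roche = 2.46 * 70.5 * 4.0^(1/3) = 275.303

275.303


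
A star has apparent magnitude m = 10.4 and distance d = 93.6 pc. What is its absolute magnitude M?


M = m - 5*log10(d) + 5 = 10.4 - 5*log10(93.6) + 5 = 5.5436

5.5436


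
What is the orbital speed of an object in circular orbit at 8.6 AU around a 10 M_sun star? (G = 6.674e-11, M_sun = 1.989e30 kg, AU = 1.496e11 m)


v = sqrt(GM/r) = sqrt(6.674e-11 * 1.989e+31 / 1.287e+12) = 32121.4743

32121.4743 m/s


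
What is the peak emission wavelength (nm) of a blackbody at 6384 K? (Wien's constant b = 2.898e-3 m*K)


lam_max = b / T = 2.898e-3 / 6384 = 4.539e-07 m = 453.9474 nm

453.9474 nm


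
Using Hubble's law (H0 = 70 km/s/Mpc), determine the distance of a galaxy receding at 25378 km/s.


d = v / H0 = 25378 / 70 = 362.5429

362.5429 Mpc


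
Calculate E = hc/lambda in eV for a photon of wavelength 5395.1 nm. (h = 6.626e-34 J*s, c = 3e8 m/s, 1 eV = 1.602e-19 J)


E = hc/lambda = 6.626e-34 * 3e8 / 5.395e-06 = 3.684e-20 J = 0.23 eV

0.23 eV


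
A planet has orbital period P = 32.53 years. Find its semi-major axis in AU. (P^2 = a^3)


a = P^(2/3) = 32.53^(2/3) = 10.1904

10.1904 AU


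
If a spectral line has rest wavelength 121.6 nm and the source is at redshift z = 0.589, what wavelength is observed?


lam_obs = lam_emit * (1 + z) = 121.6 * (1 + 0.589) = 193.2224

193.2224 nm


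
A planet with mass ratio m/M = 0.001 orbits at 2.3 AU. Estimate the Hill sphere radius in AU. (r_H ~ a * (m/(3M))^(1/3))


r_H = a * (m/3M)^(1/3) = 2.3 * (0.001/3)^(1/3) = 0.1595

0.1595 AU


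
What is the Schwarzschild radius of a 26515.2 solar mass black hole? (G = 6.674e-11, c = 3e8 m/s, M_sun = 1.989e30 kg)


M = 26515.2 * 1.989e30 kg = 5.27387328e+34 kg. rs = 2GM/c^2 = 2 * 6.674e-11 * 5.27387328e+34 / (3e8)^2 = 7.822e+07

7.822e+07 m


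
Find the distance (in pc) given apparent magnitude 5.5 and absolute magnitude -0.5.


d = 10^((m - M + 5)/5) = 10^((5.5 - -0.5 + 5)/5) = 158.4893

158.4893 pc


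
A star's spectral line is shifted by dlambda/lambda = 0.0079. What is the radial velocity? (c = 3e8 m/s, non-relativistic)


v = (dlambda/lambda) * c = 0.0079 * 3e8 = 2.370e+06

2.370e+06 m/s


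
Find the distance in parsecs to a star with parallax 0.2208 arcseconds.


d = 1/p = 1/0.2208 = 4.529

4.529 pc


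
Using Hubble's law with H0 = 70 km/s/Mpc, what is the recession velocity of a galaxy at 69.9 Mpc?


v = H0 * d = 70 * 69.9 = 4893.0

4893.0 km/s


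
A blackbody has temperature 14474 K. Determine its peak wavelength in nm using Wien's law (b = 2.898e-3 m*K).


lam_max = b / T = 2.898e-3 / 14474 = 2.002e-07 m = 200.2211 nm

200.2211 nm


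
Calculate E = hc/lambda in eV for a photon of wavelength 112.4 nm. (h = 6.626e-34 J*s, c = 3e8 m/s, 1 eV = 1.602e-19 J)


E = hc/lambda = 6.626e-34 * 3e8 / 1.124e-07 = 1.769e-18 J = 11.0394 eV

11.0394 eV


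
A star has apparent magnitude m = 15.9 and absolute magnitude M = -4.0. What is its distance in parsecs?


d = 10^((m - M + 5)/5) = 10^((15.9 - -4.0 + 5)/5) = 95499.2586

95499.2586 pc


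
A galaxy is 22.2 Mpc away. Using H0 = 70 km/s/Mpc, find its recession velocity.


v = H0 * d = 70 * 22.2 = 1554.0

1554.0 km/s


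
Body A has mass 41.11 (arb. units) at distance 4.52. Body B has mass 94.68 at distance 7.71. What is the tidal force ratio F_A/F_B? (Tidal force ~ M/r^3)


Ratio = (M1/r1^3) / (M2/r2^3) = (41.11/4.52^3) / (94.68/7.71^3) = 2.1549

2.1549


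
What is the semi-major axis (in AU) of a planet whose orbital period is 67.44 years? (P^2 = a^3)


a = P^(2/3) = 67.44^(2/3) = 16.5683

16.5683 AU


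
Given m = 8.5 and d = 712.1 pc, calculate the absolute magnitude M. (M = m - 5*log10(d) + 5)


M = m - 5*log10(d) + 5 = 8.5 - 5*log10(712.1) + 5 = -0.7627

-0.7627


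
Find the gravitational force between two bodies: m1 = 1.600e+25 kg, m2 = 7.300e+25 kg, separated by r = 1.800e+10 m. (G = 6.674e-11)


F = G*m1*m2/r^2 = 6.674e-11 * 1.600e+25 * 7.300e+25 / (1.800e+10)^2 = 6.674e-11 * 1.168e+51 / 3.240e+20 = 2.406e+20

2.406e+20 N


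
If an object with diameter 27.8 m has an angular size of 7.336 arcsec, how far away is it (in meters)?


D = size / theta_rad, theta_rad = 7.336 * pi/(180*3600) = 3.557e-05, D = 781646.8939

781646.8939 m


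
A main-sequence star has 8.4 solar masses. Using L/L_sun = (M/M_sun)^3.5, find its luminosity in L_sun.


L/L_sun = (M/M_sun)^3.5 = 8.4^3.5 = 1717.8194

1717.8194 L_sun


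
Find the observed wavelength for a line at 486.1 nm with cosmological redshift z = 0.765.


lam_obs = lam_emit * (1 + z) = 486.1 * (1 + 0.765) = 857.9665

857.9665 nm


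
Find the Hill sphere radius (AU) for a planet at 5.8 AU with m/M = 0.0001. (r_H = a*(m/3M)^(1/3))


r_H = a * (m/3M)^(1/3) = 5.8 * (0.0001/3)^(1/3) = 0.1867

0.1867 AU


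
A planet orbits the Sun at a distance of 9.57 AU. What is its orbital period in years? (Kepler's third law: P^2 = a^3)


P = a^(3/2) = 9.57^1.5 = 29.6052

29.6052 years


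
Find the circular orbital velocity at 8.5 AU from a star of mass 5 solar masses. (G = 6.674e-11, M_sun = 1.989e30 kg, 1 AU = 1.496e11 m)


v = sqrt(GM/r) = sqrt(6.674e-11 * 9.945e+30 / 1.272e+12) = 22846.5294

22846.5294 m/s


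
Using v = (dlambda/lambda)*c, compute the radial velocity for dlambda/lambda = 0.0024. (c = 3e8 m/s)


v = (dlambda/lambda) * c = 0.0024 * 3e8 = 720000.0

720000.0 m/s


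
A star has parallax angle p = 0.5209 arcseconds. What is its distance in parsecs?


d = 1/p = 1/0.5209 = 1.9198

1.9198 pc


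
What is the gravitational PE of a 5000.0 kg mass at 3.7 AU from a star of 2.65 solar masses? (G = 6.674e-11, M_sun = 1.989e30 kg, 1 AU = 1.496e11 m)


M = 2.65 * 1.989e30 kg = 5.27085e+30 kg; r = 3.7 AU * 1.496e11 m/AU = 5.5352e+11 m. U = -GM*m/r = -(6.674e-11 * 5.27085e+30 * 5000.0) / 5.5352e+11 = -3.178e+12

-3.178e+12 J


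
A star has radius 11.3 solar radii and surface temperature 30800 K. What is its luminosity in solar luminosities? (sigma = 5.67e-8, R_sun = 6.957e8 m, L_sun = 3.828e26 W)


R = 11.3 * 6.957e8 m = 7.86141e+09 m. L = 4*pi*R^2*sigma*T^4 = 4*pi*(7.86141e+09)^2 * 5.67e-8 * 30800^4 = 3.962750073e+31 W. L/L_sun = 3.962750073e+31 / 3.828e26 = 103520.1168

103520.1168 L_sun


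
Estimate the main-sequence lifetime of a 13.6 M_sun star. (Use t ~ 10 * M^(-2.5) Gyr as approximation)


t = 10 * M^(-2.5) = 10 * 13.6^(-2.5) = 0.0147

0.0147 Gyr


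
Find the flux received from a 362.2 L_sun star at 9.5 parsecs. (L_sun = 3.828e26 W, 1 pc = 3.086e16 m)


F = L / (4*pi*d^2) = 1.387e+29 / (4*pi*(2.932e+17)^2) = 1.284e-07

1.284e-07 W/m^2


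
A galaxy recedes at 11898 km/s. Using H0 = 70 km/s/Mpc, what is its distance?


d = v / H0 = 11898 / 70 = 169.9714

169.9714 Mpc


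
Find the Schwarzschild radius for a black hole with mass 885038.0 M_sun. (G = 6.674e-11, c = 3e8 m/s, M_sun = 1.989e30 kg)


M = 885038.0 * 1.989e30 kg = 1.760340582e+36 kg. rs = 2GM/c^2 = 2 * 6.674e-11 * 1.760340582e+36 / (3e8)^2 = 2.611e+09

2.611e+09 m


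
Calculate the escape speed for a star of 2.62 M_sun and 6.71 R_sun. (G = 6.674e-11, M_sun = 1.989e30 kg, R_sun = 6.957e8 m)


M = 2.62 * 1.989e30 kg = 5.21118e+30 kg; R = 6.71 * 6.957e8 m = 4.668147e+09 m. v_esc = sqrt(2GM/R) = sqrt(2 * 6.674e-11 * 5.21118e+30 / 4.668147e+09) = 386014.7275

386014.7275 m/s


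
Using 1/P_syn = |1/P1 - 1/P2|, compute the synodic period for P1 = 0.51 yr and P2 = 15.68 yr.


1/P_syn = |1/P1 - 1/P2| = |1/0.51 - 1/15.68| => P_syn = 0.5271

0.5271 years


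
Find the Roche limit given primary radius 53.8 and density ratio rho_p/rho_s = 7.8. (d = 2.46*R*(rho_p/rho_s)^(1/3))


d_Roche = 2.46 * 53.8 * 7.8^(1/3) = 262.4716

262.4716


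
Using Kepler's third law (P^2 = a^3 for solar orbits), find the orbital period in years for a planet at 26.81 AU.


P = a^(3/2) = 26.81^1.5 = 138.8178

138.8178 years


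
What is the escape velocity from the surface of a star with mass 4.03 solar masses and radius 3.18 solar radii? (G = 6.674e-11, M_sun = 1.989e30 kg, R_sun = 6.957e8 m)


M = 4.03 * 1.989e30 kg = 8.01567e+30 kg; R = 3.18 * 6.957e8 m = 2.212326e+09 m. v_esc = sqrt(2GM/R) = sqrt(2 * 6.674e-11 * 8.01567e+30 / 2.212326e+09) = 695430.0485

695430.0485 m/s


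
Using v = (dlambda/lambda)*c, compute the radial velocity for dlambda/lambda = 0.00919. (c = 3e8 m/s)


v = (dlambda/lambda) * c = 0.00919 * 3e8 = 2.757e+06

2.757e+06 m/s


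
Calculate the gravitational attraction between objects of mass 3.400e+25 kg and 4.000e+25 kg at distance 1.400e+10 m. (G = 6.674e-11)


F = G*m1*m2/r^2 = 6.674e-11 * 3.400e+25 * 4.000e+25 / (1.400e+10)^2 = 6.674e-11 * 1.360e+51 / 1.960e+20 = 4.631e+20

4.631e+20 N


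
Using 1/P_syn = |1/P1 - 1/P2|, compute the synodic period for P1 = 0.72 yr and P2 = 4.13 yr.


1/P_syn = |1/P1 - 1/P2| = |1/0.72 - 1/4.13| => P_syn = 0.872

0.872 years


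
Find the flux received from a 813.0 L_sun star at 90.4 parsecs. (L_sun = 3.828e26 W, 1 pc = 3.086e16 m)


F = L / (4*pi*d^2) = 3.112e+29 / (4*pi*(2.790e+18)^2) = 3.182e-09

3.182e-09 W/m^2


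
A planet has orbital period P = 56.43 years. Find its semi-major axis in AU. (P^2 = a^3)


a = P^(2/3) = 56.43^(2/3) = 14.7121

14.7121 AU


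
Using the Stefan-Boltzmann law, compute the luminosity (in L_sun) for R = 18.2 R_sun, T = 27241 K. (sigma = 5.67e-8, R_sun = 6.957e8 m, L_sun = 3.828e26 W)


R = 18.2 * 6.957e8 m = 1.266174e+10 m. L = 4*pi*R^2*sigma*T^4 = 4*pi*(1.266174e+10)^2 * 5.67e-8 * 27241^4 = 6.290307704e+31 W. L/L_sun = 6.290307704e+31 / 3.828e26 = 164323.6077

164323.6077 L_sun


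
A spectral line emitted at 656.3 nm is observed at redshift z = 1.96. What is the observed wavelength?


lam_obs = lam_emit * (1 + z) = 656.3 * (1 + 1.96) = 1942.648

1942.648 nm


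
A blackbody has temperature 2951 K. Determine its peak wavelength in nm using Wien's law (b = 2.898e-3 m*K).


lam_max = b / T = 2.898e-3 / 2951 = 9.820e-07 m = 982.04 nm

982.04 nm


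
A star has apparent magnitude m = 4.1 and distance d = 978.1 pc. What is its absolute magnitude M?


M = m - 5*log10(d) + 5 = 4.1 - 5*log10(978.1) + 5 = -5.8519

-5.8519


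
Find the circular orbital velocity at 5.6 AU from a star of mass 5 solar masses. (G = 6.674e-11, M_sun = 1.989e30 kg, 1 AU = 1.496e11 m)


v = sqrt(GM/r) = sqrt(6.674e-11 * 9.945e+30 / 8.378e+11) = 28147.2315

28147.2315 m/s


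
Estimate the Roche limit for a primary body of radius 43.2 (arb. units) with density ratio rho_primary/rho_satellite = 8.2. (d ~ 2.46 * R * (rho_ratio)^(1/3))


d_Roche = 2.46 * 43.2 * 8.2^(1/3) = 214.3006

214.3006


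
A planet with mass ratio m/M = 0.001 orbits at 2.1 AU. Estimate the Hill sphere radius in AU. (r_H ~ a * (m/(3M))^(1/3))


r_H = a * (m/3M)^(1/3) = 2.1 * (0.001/3)^(1/3) = 0.1456

0.1456 AU


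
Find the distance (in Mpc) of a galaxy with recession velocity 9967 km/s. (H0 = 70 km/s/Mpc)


d = v / H0 = 9967 / 70 = 142.3857

142.3857 Mpc


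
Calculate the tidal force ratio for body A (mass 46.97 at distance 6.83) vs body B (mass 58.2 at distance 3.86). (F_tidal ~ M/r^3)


Ratio = (M1/r1^3) / (M2/r2^3) = (46.97/6.83^3) / (58.2/3.86^3) = 0.1457

0.1457


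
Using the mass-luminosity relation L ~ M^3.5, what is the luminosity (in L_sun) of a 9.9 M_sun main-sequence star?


L/L_sun = (M/M_sun)^3.5 = 9.9^3.5 = 3052.9745

3052.9745 L_sun


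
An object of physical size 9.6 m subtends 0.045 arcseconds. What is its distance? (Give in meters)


D = size / theta_rad, theta_rad = 0.045 * pi/(180*3600) = 2.182e-07, D = 4.400e+07

4.400e+07 m


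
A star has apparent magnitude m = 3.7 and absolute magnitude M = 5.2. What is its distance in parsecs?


d = 10^((m - M + 5)/5) = 10^((3.7 - 5.2 + 5)/5) = 5.0119

5.0119 pc


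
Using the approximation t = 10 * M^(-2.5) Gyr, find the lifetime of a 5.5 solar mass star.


t = 10 * M^(-2.5) = 10 * 5.5^(-2.5) = 0.141

0.141 Gyr


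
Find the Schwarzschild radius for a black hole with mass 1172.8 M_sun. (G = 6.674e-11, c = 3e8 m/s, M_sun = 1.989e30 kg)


M = 1172.8 * 1.989e30 kg = 2.3326992e+33 kg. rs = 2GM/c^2 = 2 * 6.674e-11 * 2.3326992e+33 / (3e8)^2 = 3.460e+06

3.460e+06 m


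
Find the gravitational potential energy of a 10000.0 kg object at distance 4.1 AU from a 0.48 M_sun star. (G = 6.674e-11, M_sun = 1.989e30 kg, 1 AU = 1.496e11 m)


M = 0.48 * 1.989e30 kg = 9.5472e+29 kg; r = 4.1 AU * 1.496e11 m/AU = 6.1336e+11 m. U = -GM*m/r = -(6.674e-11 * 9.5472e+29 * 10000.0) / 6.1336e+11 = -1.039e+12

-1.039e+12 J


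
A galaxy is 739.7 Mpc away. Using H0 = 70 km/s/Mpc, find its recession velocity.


v = H0 * d = 70 * 739.7 = 51779.0

51779.0 km/s


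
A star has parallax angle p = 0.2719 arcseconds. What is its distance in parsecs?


d = 1/p = 1/0.2719 = 3.6778

3.6778 pc


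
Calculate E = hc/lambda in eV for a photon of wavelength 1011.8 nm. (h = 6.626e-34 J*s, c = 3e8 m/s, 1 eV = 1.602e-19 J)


E = hc/lambda = 6.626e-34 * 3e8 / 1.012e-06 = 1.965e-19 J = 1.2264 eV

1.2264 eV


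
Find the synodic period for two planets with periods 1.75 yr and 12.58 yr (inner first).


1/P_syn = |1/P1 - 1/P2| = |1/1.75 - 1/12.58| => P_syn = 2.0328

2.0328 years


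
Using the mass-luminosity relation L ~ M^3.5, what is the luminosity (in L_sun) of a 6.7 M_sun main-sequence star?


L/L_sun = (M/M_sun)^3.5 = 6.7^3.5 = 778.5057

778.5057 L_sun


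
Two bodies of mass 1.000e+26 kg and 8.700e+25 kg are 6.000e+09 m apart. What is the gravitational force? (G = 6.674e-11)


F = G*m1*m2/r^2 = 6.674e-11 * 1.000e+26 * 8.700e+25 / (6.000e+09)^2 = 6.674e-11 * 8.700e+51 / 3.600e+19 = 1.613e+22

1.613e+22 N


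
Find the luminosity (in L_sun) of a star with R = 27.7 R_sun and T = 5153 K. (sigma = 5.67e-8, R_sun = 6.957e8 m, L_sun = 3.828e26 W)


R = 27.7 * 6.957e8 m = 1.927089e+10 m. L = 4*pi*R^2*sigma*T^4 = 4*pi*(1.927089e+10)^2 * 5.67e-8 * 5153^4 = 1.865679492e+29 W. L/L_sun = 1.865679492e+29 / 3.828e26 = 487.3771

487.3771 L_sun


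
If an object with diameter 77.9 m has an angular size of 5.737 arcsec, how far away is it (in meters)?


D = size / theta_rad, theta_rad = 5.737 * pi/(180*3600) = 2.781e-05, D = 2.801e+06

2.801e+06 m


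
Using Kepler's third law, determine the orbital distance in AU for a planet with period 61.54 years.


a = P^(2/3) = 61.54^(2/3) = 15.5873

15.5873 AU


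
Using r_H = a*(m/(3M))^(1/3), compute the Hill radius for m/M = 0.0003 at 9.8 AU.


r_H = a * (m/3M)^(1/3) = 9.8 * (0.0003/3)^(1/3) = 0.4549

0.4549 AU


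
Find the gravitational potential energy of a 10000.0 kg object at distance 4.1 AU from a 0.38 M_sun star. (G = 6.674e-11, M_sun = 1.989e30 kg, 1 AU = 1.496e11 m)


M = 0.38 * 1.989e30 kg = 7.5582e+29 kg; r = 4.1 AU * 1.496e11 m/AU = 6.1336e+11 m. U = -GM*m/r = -(6.674e-11 * 7.5582e+29 * 10000.0) / 6.1336e+11 = -8.224e+11

-8.224e+11 J


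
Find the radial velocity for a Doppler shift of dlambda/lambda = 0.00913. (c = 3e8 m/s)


v = (dlambda/lambda) * c = 0.00913 * 3e8 = 2.739e+06

2.739e+06 m/s


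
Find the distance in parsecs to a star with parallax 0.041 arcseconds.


d = 1/p = 1/0.041 = 24.3902

24.3902 pc


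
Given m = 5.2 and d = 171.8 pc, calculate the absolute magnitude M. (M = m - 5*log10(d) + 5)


M = m - 5*log10(d) + 5 = 5.2 - 5*log10(171.8) + 5 = -0.9751

-0.9751


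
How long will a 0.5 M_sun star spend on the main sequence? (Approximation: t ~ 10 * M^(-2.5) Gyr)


t = 10 * M^(-2.5) = 10 * 0.5^(-2.5) = 56.5685

56.5685 Gyr


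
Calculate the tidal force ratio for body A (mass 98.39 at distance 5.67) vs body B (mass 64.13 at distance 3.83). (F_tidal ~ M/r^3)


Ratio = (M1/r1^3) / (M2/r2^3) = (98.39/5.67^3) / (64.13/3.83^3) = 0.4729

0.4729


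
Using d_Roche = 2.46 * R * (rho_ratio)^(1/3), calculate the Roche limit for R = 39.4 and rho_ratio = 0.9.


d_Roche = 2.46 * 39.4 * 0.9^(1/3) = 93.5791

93.5791


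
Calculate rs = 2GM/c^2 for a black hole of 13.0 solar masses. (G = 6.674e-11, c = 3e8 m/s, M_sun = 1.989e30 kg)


M = 13.0 * 1.989e30 kg = 2.5857e+31 kg. rs = 2GM/c^2 = 2 * 6.674e-11 * 2.5857e+31 / (3e8)^2 = 38348.804

38348.804 m


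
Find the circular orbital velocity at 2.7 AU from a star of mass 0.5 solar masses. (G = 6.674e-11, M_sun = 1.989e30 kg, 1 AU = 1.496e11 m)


v = sqrt(GM/r) = sqrt(6.674e-11 * 9.945e+29 / 4.039e+11) = 12818.8131

12818.8131 m/s


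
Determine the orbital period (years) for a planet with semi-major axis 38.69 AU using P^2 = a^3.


P = a^(3/2) = 38.69^1.5 = 240.6568

240.6568 years


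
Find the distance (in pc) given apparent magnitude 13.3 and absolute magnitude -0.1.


d = 10^((m - M + 5)/5) = 10^((13.3 - -0.1 + 5)/5) = 4786.3009

4786.3009 pc


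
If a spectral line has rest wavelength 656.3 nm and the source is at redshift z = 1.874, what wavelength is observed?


lam_obs = lam_emit * (1 + z) = 656.3 * (1 + 1.874) = 1886.2062

1886.2062 nm


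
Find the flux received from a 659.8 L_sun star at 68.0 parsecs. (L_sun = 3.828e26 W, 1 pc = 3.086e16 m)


F = L / (4*pi*d^2) = 2.526e+29 / (4*pi*(2.098e+18)^2) = 4.564e-09

4.564e-09 W/m^2


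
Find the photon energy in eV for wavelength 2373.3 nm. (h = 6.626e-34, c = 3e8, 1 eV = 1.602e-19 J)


E = hc/lambda = 6.626e-34 * 3e8 / 2.373e-06 = 8.376e-20 J = 0.5228 eV

0.5228 eV


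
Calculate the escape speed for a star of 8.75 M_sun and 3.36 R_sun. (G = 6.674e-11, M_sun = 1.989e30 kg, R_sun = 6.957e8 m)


M = 8.75 * 1.989e30 kg = 1.740375e+31 kg; R = 3.36 * 6.957e8 m = 2.337552e+09 m. v_esc = sqrt(2GM/R) = sqrt(2 * 6.674e-11 * 1.740375e+31 / 2.337552e+09) = 996893.758

996893.758 m/s


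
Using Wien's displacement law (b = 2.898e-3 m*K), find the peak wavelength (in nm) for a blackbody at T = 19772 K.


lam_max = b / T = 2.898e-3 / 19772 = 1.466e-07 m = 146.5709 nm

146.5709 nm


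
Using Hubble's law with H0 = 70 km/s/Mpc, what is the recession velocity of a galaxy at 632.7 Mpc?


v = H0 * d = 70 * 632.7 = 44289.0

44289.0 km/s


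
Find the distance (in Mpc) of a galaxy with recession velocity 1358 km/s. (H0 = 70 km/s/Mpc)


d = v / H0 = 1358 / 70 = 19.4

19.4 Mpc


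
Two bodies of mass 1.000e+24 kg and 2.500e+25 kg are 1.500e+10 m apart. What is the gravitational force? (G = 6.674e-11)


F = G*m1*m2/r^2 = 6.674e-11 * 1.000e+24 * 2.500e+25 / (1.500e+10)^2 = 6.674e-11 * 2.500e+49 / 2.250e+20 = 7.416e+18

7.416e+18 N


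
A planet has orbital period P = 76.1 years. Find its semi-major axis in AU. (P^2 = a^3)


a = P^(2/3) = 76.1^(2/3) = 17.9579

17.9579 AU


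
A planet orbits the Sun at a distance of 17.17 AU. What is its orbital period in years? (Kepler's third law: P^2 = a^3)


P = a^(3/2) = 17.17^1.5 = 71.1468

71.1468 years


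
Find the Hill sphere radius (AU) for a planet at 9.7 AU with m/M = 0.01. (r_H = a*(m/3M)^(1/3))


r_H = a * (m/3M)^(1/3) = 9.7 * (0.01/3)^(1/3) = 1.449

1.449 AU
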